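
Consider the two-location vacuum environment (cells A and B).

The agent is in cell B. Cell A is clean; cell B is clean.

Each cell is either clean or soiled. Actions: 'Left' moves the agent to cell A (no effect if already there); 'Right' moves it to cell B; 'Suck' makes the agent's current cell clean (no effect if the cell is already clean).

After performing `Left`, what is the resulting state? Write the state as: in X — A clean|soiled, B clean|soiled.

start: in B — A clean, B clean
Left (#1): in A — A clean, B clean

in A — A clean, B clean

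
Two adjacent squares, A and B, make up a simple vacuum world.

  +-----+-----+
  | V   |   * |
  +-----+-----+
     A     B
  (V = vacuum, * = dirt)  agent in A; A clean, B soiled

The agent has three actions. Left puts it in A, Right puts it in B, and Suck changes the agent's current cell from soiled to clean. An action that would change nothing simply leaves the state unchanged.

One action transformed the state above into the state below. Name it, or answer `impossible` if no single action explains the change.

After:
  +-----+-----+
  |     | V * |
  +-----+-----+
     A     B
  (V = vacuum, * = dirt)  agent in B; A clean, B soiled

Right

try  Left: in A — A clean, B soiled
try Right: in B — A clean, B soiled  ← match
try  Suck: in A — A clean, B soiled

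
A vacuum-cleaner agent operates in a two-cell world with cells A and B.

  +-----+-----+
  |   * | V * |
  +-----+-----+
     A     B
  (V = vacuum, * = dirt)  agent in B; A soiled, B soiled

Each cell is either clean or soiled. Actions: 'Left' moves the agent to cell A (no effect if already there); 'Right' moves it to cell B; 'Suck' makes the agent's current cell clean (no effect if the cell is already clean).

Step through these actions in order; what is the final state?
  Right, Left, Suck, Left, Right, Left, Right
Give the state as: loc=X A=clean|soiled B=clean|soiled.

loc=B A=clean B=soiled

1) do Right; now loc=B A=soiled B=soiled
2) do Left; now loc=A A=soiled B=soiled
3) do Suck; now loc=A A=clean B=soiled
4) do Left; now loc=A A=clean B=soiled
5) do Right; now loc=B A=clean B=soiled
6) do Left; now loc=A A=clean B=soiled
7) do Right; now loc=B A=clean B=soiled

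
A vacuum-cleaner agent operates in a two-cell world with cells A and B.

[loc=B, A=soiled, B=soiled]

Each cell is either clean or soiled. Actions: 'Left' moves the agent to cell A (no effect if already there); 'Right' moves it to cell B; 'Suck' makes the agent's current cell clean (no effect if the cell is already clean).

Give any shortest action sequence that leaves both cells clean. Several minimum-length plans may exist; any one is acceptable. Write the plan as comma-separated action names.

Suck, Left, Suck

t=1 Suck ⇒ in B — A soiled, B clean
t=2 Left ⇒ in A — A soiled, B clean
t=3 Suck ⇒ in A — A clean, B clean
min 3: Suck B + move + Suck A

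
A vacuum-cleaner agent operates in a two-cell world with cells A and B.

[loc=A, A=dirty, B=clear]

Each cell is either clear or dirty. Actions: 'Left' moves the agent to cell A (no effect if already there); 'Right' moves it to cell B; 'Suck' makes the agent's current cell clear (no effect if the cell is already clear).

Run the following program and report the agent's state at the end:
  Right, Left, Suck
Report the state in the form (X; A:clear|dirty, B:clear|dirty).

(A; A:clear, B:clear)

[1] after Right: (B; A:dirty, B:clear)
[2] after Left: (A; A:dirty, B:clear)
[3] after Suck: (A; A:clear, B:clear)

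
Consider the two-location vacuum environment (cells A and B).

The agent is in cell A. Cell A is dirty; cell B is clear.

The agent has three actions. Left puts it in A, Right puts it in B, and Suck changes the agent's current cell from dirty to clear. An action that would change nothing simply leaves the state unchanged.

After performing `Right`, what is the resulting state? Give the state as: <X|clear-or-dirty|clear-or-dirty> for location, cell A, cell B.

<B|dirty|clear>

start: <A|dirty|clear>
[1] after Right: <B|dirty|clear>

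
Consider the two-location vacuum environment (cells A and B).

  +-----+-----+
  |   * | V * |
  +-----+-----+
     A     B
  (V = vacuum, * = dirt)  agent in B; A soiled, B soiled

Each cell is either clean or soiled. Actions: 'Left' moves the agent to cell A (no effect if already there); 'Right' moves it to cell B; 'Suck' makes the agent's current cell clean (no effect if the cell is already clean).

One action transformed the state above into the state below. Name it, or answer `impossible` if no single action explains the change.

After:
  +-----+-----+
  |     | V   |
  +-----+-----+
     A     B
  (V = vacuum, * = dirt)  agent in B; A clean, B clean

try  Left: <A|soiled|soiled>
try Right: <B|soiled|soiled>
try  Suck: <B|soiled|clean>
no single action produces the after-state

impossible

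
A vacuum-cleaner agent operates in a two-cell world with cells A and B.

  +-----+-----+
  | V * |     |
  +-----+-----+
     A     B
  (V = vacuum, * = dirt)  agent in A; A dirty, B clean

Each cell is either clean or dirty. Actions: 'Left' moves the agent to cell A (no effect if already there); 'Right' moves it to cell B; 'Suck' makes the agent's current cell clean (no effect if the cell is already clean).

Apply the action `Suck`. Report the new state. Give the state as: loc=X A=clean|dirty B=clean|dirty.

loc=A A=clean B=clean

start: loc=A A=dirty B=clean
[1] after Suck: loc=A A=clean B=clean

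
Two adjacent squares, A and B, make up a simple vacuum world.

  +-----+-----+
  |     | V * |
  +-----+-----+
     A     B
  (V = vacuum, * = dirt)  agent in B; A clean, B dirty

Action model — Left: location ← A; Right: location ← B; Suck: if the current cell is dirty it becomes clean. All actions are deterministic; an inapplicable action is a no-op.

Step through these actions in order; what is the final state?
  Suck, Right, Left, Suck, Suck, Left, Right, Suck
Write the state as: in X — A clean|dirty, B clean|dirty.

step 1/8 (Suck): in B — A clean, B clean
step 2/8 (Right): in B — A clean, B clean
step 3/8 (Left): in A — A clean, B clean
step 4/8 (Suck): in A — A clean, B clean
step 5/8 (Suck): in A — A clean, B clean
step 6/8 (Left): in A — A clean, B clean
step 7/8 (Right): in B — A clean, B clean
step 8/8 (Suck): in B — A clean, B clean

in B — A clean, B clean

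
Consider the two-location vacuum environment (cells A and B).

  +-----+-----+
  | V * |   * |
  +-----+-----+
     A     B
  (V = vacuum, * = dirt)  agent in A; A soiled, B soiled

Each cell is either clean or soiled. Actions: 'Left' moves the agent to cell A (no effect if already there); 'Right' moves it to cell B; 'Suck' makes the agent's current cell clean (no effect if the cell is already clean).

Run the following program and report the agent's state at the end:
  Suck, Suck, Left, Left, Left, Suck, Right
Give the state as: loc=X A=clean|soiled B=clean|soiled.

step 1/7 (Suck): loc=A A=clean B=soiled
step 2/7 (Suck): loc=A A=clean B=soiled
step 3/7 (Left): loc=A A=clean B=soiled
step 4/7 (Left): loc=A A=clean B=soiled
step 5/7 (Left): loc=A A=clean B=soiled
step 6/7 (Suck): loc=A A=clean B=soiled
step 7/7 (Right): loc=B A=clean B=soiled

loc=B A=clean B=soiled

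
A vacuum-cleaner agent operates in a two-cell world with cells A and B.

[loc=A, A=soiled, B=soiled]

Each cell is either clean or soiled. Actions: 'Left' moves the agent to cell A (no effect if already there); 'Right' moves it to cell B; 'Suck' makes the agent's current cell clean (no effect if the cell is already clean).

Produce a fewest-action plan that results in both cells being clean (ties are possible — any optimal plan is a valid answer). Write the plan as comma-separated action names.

Suck, Right, Suck

Suck (#1): (A; A:clean, B:soiled)
Right (#2): (B; A:clean, B:soiled)
Suck (#3): (B; A:clean, B:clean)
min 3: Suck A + move + Suck B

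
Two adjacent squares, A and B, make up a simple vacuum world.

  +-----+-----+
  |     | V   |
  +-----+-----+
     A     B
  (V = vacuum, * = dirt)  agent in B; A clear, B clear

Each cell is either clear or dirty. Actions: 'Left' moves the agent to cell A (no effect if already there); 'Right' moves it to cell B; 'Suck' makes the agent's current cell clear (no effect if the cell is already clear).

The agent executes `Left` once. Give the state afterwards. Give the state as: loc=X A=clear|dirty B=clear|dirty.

loc=A A=clear B=clear

start: loc=B A=clear B=clear
step 1/1 (Left): loc=A A=clear B=clear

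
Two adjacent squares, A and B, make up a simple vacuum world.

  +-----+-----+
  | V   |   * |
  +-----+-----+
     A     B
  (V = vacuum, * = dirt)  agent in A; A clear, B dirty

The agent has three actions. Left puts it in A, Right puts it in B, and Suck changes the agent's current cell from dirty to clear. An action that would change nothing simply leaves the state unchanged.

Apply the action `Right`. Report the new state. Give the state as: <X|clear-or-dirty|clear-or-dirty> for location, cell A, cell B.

<B|clear|dirty>

start: <A|clear|dirty>
t=1 Right ⇒ <B|clear|dirty>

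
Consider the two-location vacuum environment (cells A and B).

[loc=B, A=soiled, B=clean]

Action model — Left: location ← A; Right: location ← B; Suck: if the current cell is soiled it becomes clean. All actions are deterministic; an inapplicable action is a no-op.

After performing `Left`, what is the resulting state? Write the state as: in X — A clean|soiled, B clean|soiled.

in A — A soiled, B clean

start: in B — A soiled, B clean
t=1 Left ⇒ in A — A soiled, B clean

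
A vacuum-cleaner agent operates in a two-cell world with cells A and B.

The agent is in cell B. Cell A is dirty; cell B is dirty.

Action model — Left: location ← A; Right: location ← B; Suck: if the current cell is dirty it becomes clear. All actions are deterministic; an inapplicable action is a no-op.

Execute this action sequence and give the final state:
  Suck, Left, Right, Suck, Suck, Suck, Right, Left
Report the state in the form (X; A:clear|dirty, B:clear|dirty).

(A; A:dirty, B:clear)

t=1 Suck ⇒ (B; A:dirty, B:clear)
t=2 Left ⇒ (A; A:dirty, B:clear)
t=3 Right ⇒ (B; A:dirty, B:clear)
t=4 Suck ⇒ (B; A:dirty, B:clear)
t=5 Suck ⇒ (B; A:dirty, B:clear)
t=6 Suck ⇒ (B; A:dirty, B:clear)
t=7 Right ⇒ (B; A:dirty, B:clear)
t=8 Left ⇒ (A; A:dirty, B:clear)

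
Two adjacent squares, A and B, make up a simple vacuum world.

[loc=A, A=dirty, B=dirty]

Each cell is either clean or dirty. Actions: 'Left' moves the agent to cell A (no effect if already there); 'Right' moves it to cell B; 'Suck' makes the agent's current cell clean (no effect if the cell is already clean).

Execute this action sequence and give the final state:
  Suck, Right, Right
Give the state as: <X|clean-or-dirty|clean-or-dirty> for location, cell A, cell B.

<B|clean|dirty>

Suck (#1): <A|clean|dirty>
Right (#2): <B|clean|dirty>
Right (#3): <B|clean|dirty>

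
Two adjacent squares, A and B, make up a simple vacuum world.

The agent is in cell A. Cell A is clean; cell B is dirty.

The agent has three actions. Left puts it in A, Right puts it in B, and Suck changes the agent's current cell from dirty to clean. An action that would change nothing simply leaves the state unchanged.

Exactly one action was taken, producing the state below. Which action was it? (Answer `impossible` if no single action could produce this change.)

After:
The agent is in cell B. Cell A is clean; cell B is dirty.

Right

try  Left: loc=A A=clean B=dirty
try Right: loc=B A=clean B=dirty  ← match
try  Suck: loc=A A=clean B=dirty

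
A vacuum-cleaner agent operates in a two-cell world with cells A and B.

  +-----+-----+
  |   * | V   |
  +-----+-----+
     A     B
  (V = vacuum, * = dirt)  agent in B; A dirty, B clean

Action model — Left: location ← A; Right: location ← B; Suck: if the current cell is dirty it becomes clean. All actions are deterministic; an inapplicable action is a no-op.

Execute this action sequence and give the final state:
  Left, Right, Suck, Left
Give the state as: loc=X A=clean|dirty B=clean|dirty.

loc=A A=dirty B=clean

Left (#1): loc=A A=dirty B=clean
Right (#2): loc=B A=dirty B=clean
Suck (#3): loc=B A=dirty B=clean
Left (#4): loc=A A=dirty B=clean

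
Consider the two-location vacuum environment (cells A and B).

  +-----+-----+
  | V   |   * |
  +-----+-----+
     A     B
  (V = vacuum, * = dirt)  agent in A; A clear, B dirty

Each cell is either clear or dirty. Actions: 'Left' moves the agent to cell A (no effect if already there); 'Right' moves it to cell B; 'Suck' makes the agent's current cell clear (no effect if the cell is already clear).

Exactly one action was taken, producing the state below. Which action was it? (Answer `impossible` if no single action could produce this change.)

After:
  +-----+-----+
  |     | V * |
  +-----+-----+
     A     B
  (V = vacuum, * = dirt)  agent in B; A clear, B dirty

try  Left: loc=A A=clear B=dirty
try Right: loc=B A=clear B=dirty  ← match
try  Suck: loc=A A=clear B=dirty

Right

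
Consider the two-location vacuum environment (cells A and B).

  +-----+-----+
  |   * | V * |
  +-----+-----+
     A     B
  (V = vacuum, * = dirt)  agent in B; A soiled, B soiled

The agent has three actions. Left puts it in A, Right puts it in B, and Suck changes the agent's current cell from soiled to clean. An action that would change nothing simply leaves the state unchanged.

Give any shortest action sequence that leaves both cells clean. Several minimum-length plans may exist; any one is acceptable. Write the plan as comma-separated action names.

1. Suck → loc=B A=soiled B=clean
2. Left → loc=A A=soiled B=clean
3. Suck → loc=A A=clean B=clean
min 3: Suck B + move + Suck A

Suck, Left, Suck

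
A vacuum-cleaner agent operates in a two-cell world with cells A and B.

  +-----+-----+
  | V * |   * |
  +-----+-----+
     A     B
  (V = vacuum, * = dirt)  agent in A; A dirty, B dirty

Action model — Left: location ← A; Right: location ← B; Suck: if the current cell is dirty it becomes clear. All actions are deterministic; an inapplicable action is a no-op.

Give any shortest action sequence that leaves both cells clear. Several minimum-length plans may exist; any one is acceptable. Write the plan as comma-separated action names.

Suck (#1): <A|clear|dirty>
Right (#2): <B|clear|dirty>
Suck (#3): <B|clear|clear>
min 3: Suck A + move + Suck B

Suck, Right, Suck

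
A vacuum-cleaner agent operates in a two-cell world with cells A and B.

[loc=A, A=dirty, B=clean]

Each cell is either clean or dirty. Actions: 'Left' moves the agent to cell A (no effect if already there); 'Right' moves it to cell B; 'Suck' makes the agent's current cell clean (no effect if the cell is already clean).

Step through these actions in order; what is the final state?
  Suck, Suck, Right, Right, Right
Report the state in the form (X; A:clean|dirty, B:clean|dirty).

[1] after Suck: (A; A:clean, B:clean)
[2] after Suck: (A; A:clean, B:clean)
[3] after Right: (B; A:clean, B:clean)
[4] after Right: (B; A:clean, B:clean)
[5] after Right: (B; A:clean, B:clean)

(B; A:clean, B:clean)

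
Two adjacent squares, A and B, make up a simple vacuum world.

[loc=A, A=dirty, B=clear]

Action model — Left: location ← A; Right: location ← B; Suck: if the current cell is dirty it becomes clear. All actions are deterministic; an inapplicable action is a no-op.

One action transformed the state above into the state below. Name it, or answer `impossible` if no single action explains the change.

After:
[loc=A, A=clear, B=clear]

Suck

try  Left: (A; A:dirty, B:clear)
try Right: (B; A:dirty, B:clear)
try  Suck: (A; A:clear, B:clear)  ← match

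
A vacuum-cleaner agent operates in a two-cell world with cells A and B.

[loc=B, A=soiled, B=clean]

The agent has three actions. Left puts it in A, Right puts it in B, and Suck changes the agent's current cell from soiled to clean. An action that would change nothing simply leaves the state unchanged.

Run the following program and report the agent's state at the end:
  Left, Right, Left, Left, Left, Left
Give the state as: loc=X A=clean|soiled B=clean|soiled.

step 1/6 (Left): loc=A A=soiled B=clean
step 2/6 (Right): loc=B A=soiled B=clean
step 3/6 (Left): loc=A A=soiled B=clean
step 4/6 (Left): loc=A A=soiled B=clean
step 5/6 (Left): loc=A A=soiled B=clean
step 6/6 (Left): loc=A A=soiled B=clean

loc=A A=soiled B=clean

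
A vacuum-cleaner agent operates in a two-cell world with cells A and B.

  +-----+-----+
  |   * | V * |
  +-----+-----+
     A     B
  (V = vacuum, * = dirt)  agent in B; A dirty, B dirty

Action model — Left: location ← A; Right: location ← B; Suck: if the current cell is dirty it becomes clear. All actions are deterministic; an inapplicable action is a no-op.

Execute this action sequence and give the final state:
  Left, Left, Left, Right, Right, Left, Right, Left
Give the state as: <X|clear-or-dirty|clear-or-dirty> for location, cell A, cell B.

Left (#1): <A|dirty|dirty>
Left (#2): <A|dirty|dirty>
Left (#3): <A|dirty|dirty>
Right (#4): <B|dirty|dirty>
Right (#5): <B|dirty|dirty>
Left (#6): <A|dirty|dirty>
Right (#7): <B|dirty|dirty>
Left (#8): <A|dirty|dirty>

<A|dirty|dirty>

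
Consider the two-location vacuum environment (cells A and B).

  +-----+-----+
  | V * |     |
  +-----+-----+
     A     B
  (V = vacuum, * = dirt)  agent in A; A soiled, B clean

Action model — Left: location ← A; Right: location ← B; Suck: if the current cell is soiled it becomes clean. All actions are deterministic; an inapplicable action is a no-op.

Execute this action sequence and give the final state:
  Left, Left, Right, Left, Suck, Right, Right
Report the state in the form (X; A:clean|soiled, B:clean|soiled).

(B; A:clean, B:clean)

Left (#1): (A; A:soiled, B:clean)
Left (#2): (A; A:soiled, B:clean)
Right (#3): (B; A:soiled, B:clean)
Left (#4): (A; A:soiled, B:clean)
Suck (#5): (A; A:clean, B:clean)
Right (#6): (B; A:clean, B:clean)
Right (#7): (B; A:clean, B:clean)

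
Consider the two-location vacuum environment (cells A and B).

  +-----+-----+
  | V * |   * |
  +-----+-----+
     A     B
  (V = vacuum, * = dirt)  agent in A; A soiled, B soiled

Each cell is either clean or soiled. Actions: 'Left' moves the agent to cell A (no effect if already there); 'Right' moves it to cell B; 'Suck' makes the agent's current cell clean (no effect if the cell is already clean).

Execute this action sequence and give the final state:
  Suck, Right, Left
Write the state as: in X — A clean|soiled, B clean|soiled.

[1] after Suck: in A — A clean, B soiled
[2] after Right: in B — A clean, B soiled
[3] after Left: in A — A clean, B soiled

in A — A clean, B soiled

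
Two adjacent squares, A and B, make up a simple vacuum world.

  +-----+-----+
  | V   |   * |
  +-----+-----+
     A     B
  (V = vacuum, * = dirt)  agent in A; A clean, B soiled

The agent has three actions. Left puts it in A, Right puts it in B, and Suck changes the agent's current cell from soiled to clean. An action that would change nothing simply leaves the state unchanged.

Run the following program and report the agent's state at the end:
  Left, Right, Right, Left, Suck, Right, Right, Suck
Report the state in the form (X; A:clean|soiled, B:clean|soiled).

step 1/8 (Left): (A; A:clean, B:soiled)
step 2/8 (Right): (B; A:clean, B:soiled)
step 3/8 (Right): (B; A:clean, B:soiled)
step 4/8 (Left): (A; A:clean, B:soiled)
step 5/8 (Suck): (A; A:clean, B:soiled)
step 6/8 (Right): (B; A:clean, B:soiled)
step 7/8 (Right): (B; A:clean, B:soiled)
step 8/8 (Suck): (B; A:clean, B:clean)

(B; A:clean, B:clean)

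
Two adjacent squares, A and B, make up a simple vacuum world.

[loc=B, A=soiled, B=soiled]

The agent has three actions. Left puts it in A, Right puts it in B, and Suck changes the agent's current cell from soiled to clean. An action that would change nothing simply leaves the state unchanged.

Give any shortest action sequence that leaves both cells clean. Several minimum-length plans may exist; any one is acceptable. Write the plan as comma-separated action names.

Suck, Left, Suck

[1] after Suck: loc=B A=soiled B=clean
[2] after Left: loc=A A=soiled B=clean
[3] after Suck: loc=A A=clean B=clean
min 3: Suck B + move + Suck A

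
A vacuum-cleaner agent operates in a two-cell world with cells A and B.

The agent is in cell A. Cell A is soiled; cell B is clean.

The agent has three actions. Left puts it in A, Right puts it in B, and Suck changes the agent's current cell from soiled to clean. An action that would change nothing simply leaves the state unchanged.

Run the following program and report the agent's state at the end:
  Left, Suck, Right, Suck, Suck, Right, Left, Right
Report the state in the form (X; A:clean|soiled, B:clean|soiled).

Left (#1): (A; A:soiled, B:clean)
Suck (#2): (A; A:clean, B:clean)
Right (#3): (B; A:clean, B:clean)
Suck (#4): (B; A:clean, B:clean)
Suck (#5): (B; A:clean, B:clean)
Right (#6): (B; A:clean, B:clean)
Left (#7): (A; A:clean, B:clean)
Right (#8): (B; A:clean, B:clean)

(B; A:clean, B:clean)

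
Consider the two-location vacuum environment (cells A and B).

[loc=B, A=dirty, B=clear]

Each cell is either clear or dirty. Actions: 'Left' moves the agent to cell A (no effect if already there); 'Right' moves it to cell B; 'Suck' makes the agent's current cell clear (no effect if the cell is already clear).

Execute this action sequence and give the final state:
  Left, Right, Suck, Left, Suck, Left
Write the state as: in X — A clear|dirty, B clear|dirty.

[1] after Left: in A — A dirty, B clear
[2] after Right: in B — A dirty, B clear
[3] after Suck: in B — A dirty, B clear
[4] after Left: in A — A dirty, B clear
[5] after Suck: in A — A clear, B clear
[6] after Left: in A — A clear, B clear

in A — A clear, B clear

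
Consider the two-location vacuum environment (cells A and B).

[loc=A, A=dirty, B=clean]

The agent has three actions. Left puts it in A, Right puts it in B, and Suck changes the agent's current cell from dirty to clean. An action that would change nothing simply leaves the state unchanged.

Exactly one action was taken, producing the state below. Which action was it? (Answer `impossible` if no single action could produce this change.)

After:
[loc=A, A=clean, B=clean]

try  Left: <A|dirty|clean>
try Right: <B|dirty|clean>
try  Suck: <A|clean|clean>  ← match

Suck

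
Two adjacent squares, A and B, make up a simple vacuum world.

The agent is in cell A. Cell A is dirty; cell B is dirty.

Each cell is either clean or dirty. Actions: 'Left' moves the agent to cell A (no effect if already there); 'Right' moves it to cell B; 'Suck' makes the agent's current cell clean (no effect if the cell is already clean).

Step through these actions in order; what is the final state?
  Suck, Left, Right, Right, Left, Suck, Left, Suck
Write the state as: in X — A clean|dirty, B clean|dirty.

[1] after Suck: in A — A clean, B dirty
[2] after Left: in A — A clean, B dirty
[3] after Right: in B — A clean, B dirty
[4] after Right: in B — A clean, B dirty
[5] after Left: in A — A clean, B dirty
[6] after Suck: in A — A clean, B dirty
[7] after Left: in A — A clean, B dirty
[8] after Suck: in A — A clean, B dirty

in A — A clean, B dirty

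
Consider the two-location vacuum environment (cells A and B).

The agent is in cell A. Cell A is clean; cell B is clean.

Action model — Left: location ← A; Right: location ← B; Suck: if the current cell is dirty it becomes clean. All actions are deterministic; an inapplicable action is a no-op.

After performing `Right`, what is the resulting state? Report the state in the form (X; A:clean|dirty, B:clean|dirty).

start: (A; A:clean, B:clean)
t=1 Right ⇒ (B; A:clean, B:clean)

(B; A:clean, B:clean)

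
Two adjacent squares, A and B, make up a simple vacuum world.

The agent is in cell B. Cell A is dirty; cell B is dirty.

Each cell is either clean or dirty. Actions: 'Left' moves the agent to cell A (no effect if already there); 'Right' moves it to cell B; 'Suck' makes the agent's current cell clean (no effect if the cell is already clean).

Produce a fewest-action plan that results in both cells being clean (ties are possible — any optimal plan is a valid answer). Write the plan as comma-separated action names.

1) do Suck; now <B|dirty|clean>
2) do Left; now <A|dirty|clean>
3) do Suck; now <A|clean|clean>
min 3: Suck B + move + Suck A

Suck, Left, Suck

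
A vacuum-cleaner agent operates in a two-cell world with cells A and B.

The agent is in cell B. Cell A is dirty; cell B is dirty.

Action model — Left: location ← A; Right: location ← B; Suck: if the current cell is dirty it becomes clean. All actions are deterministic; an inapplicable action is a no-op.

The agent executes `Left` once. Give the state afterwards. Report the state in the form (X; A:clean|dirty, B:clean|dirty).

(A; A:dirty, B:dirty)

start: (B; A:dirty, B:dirty)
[1] after Left: (A; A:dirty, B:dirty)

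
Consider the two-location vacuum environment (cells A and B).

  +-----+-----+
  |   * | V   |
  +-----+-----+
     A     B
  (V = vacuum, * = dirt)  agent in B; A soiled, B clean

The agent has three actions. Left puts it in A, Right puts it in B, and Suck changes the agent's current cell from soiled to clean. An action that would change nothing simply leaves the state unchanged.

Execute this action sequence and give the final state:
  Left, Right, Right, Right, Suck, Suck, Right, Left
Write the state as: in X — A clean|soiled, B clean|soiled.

1. Left → in A — A soiled, B clean
2. Right → in B — A soiled, B clean
3. Right → in B — A soiled, B clean
4. Right → in B — A soiled, B clean
5. Suck → in B — A soiled, B clean
6. Suck → in B — A soiled, B clean
7. Right → in B — A soiled, B clean
8. Left → in A — A soiled, B clean

in A — A soiled, B clean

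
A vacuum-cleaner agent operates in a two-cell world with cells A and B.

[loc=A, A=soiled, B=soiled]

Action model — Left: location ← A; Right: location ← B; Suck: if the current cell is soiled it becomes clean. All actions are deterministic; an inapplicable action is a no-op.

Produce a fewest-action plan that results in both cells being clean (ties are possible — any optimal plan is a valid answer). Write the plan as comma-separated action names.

Suck, Right, Suck

Suck (#1): (A; A:clean, B:soiled)
Right (#2): (B; A:clean, B:soiled)
Suck (#3): (B; A:clean, B:clean)
min 3: Suck A + move + Suck B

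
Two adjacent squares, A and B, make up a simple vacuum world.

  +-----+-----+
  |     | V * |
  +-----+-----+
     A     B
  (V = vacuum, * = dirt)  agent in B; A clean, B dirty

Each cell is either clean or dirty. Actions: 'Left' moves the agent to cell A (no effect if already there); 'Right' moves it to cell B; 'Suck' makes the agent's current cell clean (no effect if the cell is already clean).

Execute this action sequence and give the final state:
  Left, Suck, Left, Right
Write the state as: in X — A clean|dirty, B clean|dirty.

t=1 Left ⇒ in A — A clean, B dirty
t=2 Suck ⇒ in A — A clean, B dirty
t=3 Left ⇒ in A — A clean, B dirty
t=4 Right ⇒ in B — A clean, B dirty

in B — A clean, B dirty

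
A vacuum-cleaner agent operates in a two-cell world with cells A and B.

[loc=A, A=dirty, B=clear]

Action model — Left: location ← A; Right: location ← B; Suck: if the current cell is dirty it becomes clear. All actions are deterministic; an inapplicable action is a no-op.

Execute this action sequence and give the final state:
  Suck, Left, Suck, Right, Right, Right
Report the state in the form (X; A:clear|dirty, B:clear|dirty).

(B; A:clear, B:clear)

t=1 Suck ⇒ (A; A:clear, B:clear)
t=2 Left ⇒ (A; A:clear, B:clear)
t=3 Suck ⇒ (A; A:clear, B:clear)
t=4 Right ⇒ (B; A:clear, B:clear)
t=5 Right ⇒ (B; A:clear, B:clear)
t=6 Right ⇒ (B; A:clear, B:clear)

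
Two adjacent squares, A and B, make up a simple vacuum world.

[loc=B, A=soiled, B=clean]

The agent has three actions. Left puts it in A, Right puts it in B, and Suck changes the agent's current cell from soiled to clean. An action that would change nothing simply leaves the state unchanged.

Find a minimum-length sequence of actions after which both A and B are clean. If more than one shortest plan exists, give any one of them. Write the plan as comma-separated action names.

Left, Suck

1. Left → in A — A soiled, B clean
2. Suck → in A — A clean, B clean
min 2: go A then Suck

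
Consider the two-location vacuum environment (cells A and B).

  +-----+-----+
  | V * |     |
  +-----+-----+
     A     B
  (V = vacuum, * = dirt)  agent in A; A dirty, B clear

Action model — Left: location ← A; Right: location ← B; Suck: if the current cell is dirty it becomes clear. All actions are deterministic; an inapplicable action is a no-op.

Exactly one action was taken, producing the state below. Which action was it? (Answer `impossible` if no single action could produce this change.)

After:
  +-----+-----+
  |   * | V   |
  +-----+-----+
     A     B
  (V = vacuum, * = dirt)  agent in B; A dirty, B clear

Right

try  Left: <A|dirty|clear>
try Right: <B|dirty|clear>  ← match
try  Suck: <A|clear|clear>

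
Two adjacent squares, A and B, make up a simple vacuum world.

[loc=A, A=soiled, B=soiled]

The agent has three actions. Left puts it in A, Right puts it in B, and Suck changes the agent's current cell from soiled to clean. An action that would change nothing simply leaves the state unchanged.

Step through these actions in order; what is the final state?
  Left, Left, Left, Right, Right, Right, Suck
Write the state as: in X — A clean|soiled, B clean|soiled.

in B — A soiled, B clean

[1] after Left: in A — A soiled, B soiled
[2] after Left: in A — A soiled, B soiled
[3] after Left: in A — A soiled, B soiled
[4] after Right: in B — A soiled, B soiled
[5] after Right: in B — A soiled, B soiled
[6] after Right: in B — A soiled, B soiled
[7] after Suck: in B — A soiled, B clean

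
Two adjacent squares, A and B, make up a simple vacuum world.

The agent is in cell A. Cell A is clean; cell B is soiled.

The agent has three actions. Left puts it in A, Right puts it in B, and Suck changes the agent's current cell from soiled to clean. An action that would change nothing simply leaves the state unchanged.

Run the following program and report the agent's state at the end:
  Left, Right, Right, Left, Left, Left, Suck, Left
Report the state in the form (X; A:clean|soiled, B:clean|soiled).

Left (#1): (A; A:clean, B:soiled)
Right (#2): (B; A:clean, B:soiled)
Right (#3): (B; A:clean, B:soiled)
Left (#4): (A; A:clean, B:soiled)
Left (#5): (A; A:clean, B:soiled)
Left (#6): (A; A:clean, B:soiled)
Suck (#7): (A; A:clean, B:soiled)
Left (#8): (A; A:clean, B:soiled)

(A; A:clean, B:soiled)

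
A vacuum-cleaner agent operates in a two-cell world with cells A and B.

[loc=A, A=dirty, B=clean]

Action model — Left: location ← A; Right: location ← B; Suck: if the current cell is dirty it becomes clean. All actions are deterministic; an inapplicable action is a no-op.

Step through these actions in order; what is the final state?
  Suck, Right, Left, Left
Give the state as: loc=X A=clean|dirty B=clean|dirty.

loc=A A=clean B=clean

1. Suck → loc=A A=clean B=clean
2. Right → loc=B A=clean B=clean
3. Left → loc=A A=clean B=clean
4. Left → loc=A A=clean B=clean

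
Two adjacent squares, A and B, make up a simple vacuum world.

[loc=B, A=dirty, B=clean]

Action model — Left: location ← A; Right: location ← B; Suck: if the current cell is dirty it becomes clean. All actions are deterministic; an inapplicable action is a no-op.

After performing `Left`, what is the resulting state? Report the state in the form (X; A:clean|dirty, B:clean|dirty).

(A; A:dirty, B:clean)

start: (B; A:dirty, B:clean)
[1] after Left: (A; A:dirty, B:clean)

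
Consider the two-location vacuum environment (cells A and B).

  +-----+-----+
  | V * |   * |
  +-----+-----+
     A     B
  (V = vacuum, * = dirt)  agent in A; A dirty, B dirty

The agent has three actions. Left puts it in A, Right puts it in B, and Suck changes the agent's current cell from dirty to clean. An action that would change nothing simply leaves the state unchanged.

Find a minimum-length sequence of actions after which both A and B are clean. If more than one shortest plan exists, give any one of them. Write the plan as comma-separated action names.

Suck, Right, Suck

[1] after Suck: in A — A clean, B dirty
[2] after Right: in B — A clean, B dirty
[3] after Suck: in B — A clean, B clean
min 3: Suck A + move + Suck B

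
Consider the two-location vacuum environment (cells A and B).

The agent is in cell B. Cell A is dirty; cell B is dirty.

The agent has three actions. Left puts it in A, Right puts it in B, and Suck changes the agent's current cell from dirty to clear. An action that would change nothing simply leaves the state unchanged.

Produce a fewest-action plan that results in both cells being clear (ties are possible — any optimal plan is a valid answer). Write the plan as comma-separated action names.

step 1/3 (Suck): loc=B A=dirty B=clear
step 2/3 (Left): loc=A A=dirty B=clear
step 3/3 (Suck): loc=A A=clear B=clear
min 3: Suck B + move + Suck A

Suck, Left, Suck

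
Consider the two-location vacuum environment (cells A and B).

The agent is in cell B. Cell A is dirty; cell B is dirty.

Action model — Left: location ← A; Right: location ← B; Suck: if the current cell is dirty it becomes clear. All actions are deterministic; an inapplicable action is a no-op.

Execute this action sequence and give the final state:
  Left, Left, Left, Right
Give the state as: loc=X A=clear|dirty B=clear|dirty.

loc=B A=dirty B=dirty

Left (#1): loc=A A=dirty B=dirty
Left (#2): loc=A A=dirty B=dirty
Left (#3): loc=A A=dirty B=dirty
Right (#4): loc=B A=dirty B=dirty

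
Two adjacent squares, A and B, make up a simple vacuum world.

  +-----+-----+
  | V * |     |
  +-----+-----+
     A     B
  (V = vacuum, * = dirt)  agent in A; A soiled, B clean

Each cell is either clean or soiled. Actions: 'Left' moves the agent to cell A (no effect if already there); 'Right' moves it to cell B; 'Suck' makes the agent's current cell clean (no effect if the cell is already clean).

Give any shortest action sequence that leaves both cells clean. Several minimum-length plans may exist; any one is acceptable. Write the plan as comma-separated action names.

[1] after Suck: loc=A A=clean B=clean
min 1: A is soiled, one Suck

Suck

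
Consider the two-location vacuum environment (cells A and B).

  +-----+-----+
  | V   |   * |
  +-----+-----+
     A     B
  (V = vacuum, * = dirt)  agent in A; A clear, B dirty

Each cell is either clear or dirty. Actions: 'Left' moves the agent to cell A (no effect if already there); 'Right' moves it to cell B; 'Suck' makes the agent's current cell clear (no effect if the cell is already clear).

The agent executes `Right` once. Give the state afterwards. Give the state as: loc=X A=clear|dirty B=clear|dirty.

start: loc=A A=clear B=dirty
step 1/1 (Right): loc=B A=clear B=dirty

loc=B A=clear B=dirty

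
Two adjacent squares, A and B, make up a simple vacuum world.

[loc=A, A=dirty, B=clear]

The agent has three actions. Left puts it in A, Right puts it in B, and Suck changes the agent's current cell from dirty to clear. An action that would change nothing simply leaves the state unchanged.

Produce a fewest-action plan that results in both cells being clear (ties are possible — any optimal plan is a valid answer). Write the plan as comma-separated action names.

Suck

[1] after Suck: <A|clear|clear>
min 1: A is dirty, one Suck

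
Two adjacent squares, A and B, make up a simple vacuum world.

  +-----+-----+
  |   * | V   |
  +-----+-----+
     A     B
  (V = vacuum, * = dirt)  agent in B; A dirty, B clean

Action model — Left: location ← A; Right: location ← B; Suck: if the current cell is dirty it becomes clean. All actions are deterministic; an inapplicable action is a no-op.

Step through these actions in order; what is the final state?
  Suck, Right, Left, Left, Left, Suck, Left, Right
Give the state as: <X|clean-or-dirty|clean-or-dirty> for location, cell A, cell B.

<B|clean|clean>

1. Suck → <B|dirty|clean>
2. Right → <B|dirty|clean>
3. Left → <A|dirty|clean>
4. Left → <A|dirty|clean>
5. Left → <A|dirty|clean>
6. Suck → <A|clean|clean>
7. Left → <A|clean|clean>
8. Right → <B|clean|clean>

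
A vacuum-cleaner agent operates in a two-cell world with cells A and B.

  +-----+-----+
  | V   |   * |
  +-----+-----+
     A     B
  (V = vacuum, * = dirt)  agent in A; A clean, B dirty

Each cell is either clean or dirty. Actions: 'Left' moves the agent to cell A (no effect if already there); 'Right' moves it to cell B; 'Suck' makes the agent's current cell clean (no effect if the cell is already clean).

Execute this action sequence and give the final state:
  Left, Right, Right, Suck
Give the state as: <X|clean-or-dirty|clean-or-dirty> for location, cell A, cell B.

<B|clean|clean>

Left (#1): <A|clean|dirty>
Right (#2): <B|clean|dirty>
Right (#3): <B|clean|dirty>
Suck (#4): <B|clean|clean>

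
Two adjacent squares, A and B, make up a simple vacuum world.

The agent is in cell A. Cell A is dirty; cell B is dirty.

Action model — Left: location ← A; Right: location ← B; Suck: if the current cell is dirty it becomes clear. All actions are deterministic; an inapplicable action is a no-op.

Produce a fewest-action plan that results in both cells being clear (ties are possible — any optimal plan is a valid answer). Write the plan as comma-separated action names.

Suck, Right, Suck

1) do Suck; now <A|clear|dirty>
2) do Right; now <B|clear|dirty>
3) do Suck; now <B|clear|clear>
min 3: Suck A + move + Suck B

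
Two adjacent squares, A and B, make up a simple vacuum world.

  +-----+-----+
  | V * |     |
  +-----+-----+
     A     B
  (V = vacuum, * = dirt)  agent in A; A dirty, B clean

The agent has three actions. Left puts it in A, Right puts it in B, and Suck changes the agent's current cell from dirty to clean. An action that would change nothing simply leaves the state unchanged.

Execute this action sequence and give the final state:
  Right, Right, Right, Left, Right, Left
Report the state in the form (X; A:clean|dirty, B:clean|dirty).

1) do Right; now (B; A:dirty, B:clean)
2) do Right; now (B; A:dirty, B:clean)
3) do Right; now (B; A:dirty, B:clean)
4) do Left; now (A; A:dirty, B:clean)
5) do Right; now (B; A:dirty, B:clean)
6) do Left; now (A; A:dirty, B:clean)

(A; A:dirty, B:clean)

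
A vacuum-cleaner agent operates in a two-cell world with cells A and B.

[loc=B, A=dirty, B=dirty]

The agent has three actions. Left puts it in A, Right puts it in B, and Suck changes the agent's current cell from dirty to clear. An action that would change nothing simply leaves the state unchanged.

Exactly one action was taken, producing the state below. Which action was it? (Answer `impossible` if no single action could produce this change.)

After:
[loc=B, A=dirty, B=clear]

try  Left: in A — A dirty, B dirty
try Right: in B — A dirty, B dirty
try  Suck: in B — A dirty, B clear  ← match

Suck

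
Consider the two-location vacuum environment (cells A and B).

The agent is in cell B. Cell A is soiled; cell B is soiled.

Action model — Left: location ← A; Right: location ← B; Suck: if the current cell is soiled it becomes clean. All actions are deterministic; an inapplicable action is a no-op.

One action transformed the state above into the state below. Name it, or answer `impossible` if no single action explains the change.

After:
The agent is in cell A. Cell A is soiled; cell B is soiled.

Left

try  Left: <A|soiled|soiled>  ← match
try Right: <B|soiled|soiled>
try  Suck: <B|soiled|clean>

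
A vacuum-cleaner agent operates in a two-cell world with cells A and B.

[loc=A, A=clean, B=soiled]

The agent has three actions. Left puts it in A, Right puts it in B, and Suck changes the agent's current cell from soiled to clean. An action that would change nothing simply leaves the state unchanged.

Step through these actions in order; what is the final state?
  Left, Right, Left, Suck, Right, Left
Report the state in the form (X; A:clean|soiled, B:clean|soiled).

[1] after Left: (A; A:clean, B:soiled)
[2] after Right: (B; A:clean, B:soiled)
[3] after Left: (A; A:clean, B:soiled)
[4] after Suck: (A; A:clean, B:soiled)
[5] after Right: (B; A:clean, B:soiled)
[6] after Left: (A; A:clean, B:soiled)

(A; A:clean, B:soiled)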